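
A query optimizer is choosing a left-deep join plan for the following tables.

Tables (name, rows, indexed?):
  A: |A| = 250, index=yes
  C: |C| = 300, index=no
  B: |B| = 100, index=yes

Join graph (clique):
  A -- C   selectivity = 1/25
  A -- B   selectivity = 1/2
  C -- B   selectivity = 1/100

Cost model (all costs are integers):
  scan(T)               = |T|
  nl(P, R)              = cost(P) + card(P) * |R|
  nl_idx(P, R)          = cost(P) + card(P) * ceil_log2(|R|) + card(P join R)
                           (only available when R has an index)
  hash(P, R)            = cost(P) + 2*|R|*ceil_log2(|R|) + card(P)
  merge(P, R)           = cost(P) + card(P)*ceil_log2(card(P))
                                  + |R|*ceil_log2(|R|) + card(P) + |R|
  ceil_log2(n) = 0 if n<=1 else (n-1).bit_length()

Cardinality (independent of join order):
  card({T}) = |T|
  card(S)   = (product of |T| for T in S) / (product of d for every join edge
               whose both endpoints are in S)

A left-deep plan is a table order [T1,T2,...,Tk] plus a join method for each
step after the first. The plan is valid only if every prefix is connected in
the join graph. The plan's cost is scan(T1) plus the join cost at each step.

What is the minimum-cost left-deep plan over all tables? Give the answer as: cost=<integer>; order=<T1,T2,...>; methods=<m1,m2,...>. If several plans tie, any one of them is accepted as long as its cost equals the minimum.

Selinger DP (subsets sized 1..n):
  {A}: scan cost=250, card=250
  {C}: scan cost=300, card=300
  {B}: scan cost=100, card=100
  {AC}: card=3000; try (A,hash)→4600, (C,merge)→5500, (A,merge)→5550, (A,nl_idx)→5700, (C,hash)→5900, (C,nl)→75250 …(+1); best=4600 via (A,hash)
  {AB}: card=12500; try (B,hash)→1900, (A,merge)→3150, (B,merge)→3300, (A,hash)→4200, (A,nl_idx)→13400, (B,nl_idx)→14500 …(+2); best=1900 via (B,hash)
  {BC}: card=300; try (B,hash)→2000, (B,nl_idx)→2700, (C,merge)→3900, (B,merge)→4100, (C,hash)→5600, (C,nl)→30100 …(+1); best=2000 via (B,hash)
  {ABC}: card=1500; try (A,nl_idx)→5900, (A,hash)→6300, (A,merge)→7250, (B,hash)→9000, (C,hash)→19800, (B,nl_idx)→27100 …(+5); best=5900 via (A,nl_idx)

cost=5900; order=C,B,A; methods=hash,nl_idx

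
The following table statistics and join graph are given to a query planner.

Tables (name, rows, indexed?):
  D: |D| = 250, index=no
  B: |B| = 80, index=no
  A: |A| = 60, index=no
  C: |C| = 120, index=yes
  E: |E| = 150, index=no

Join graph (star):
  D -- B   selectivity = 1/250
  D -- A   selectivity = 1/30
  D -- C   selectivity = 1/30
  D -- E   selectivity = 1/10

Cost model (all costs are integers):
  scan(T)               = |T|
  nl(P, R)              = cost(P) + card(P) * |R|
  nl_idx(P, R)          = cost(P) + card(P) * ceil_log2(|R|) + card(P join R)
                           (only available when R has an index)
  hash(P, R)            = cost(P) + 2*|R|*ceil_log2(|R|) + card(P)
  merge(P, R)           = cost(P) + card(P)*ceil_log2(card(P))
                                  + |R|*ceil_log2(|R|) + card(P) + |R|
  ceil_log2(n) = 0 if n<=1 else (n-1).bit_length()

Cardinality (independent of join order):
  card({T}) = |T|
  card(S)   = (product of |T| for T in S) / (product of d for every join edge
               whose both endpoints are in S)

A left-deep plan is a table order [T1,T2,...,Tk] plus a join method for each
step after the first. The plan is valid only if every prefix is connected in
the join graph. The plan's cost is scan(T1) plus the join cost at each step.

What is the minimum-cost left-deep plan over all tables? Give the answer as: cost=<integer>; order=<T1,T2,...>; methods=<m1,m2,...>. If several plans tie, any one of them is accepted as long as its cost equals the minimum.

Selinger DP (subsets sized 1..n):
  {D}: scan cost=250, card=250
  {B}: scan cost=80, card=80
  {A}: scan cost=60, card=60
  {C}: scan cost=120, card=120
  {E}: scan cost=150, card=150
  {BD}: card=80; try (B,hash)→1620, (D,merge)→2970, (B,merge)→3140, (D,hash)→4160, (D,nl)→20080, (B,nl)→20250; best=1620 via (B,hash)
  {AD}: card=500; try (A,hash)→1220, (D,merge)→2730, (A,merge)→2920, (D,hash)→4120, (D,nl)→15060, (A,nl)→15250; best=1220 via (A,hash)
  {CD}: card=1000; try (C,hash)→2180, (C,nl_idx)→3000, (D,merge)→3330, (C,merge)→3460, (D,hash)→4240, (D,nl)→30120 …(+1); best=2180 via (C,hash)
  {DE}: card=3750; try (E,hash)→2900, (D,merge)→3750, (E,merge)→3850, (D,hash)→4300, (D,nl)→37650, (E,nl)→37750; best=2900 via (E,hash)
  {ABD}: card=160; try (A,hash)→2420, (A,merge)→2680, (B,hash)→2840, (A,nl)→6420, (B,merge)→6860, (B,nl)→41220; best=2420 via (A,hash)
  {BCD}: card=320; try (C,nl_idx)→2500, (C,merge)→3220, (C,hash)→3380, (B,hash)→4300, (C,nl)→11220, (B,merge)→13820 …(+1); best=2500 via (C,nl_idx)
  {BDE}: card=1200; try (E,merge)→3610, (E,hash)→4100, (B,hash)→7770, (E,nl)→13620, (B,merge)→52290, (B,nl)→302900; best=3610 via (E,merge)
  {ACD}: card=2000; try (C,hash)→3400, (A,hash)→3900, (C,nl_idx)→6720, (C,merge)→7180, (A,merge)→13600, (C,nl)→61220 …(+1); best=3400 via (C,hash)
  {ADE}: card=7500; try (E,hash)→4120, (A,hash)→7370, (E,merge)→7570, (A,merge)→52070, (E,nl)→76220, (A,nl)→227900; best=4120 via (E,hash)
  {CDE}: card=15000; try (E,hash)→5580, (C,hash)→8330, (E,merge)→14530, (C,nl_idx)→44150, (C,merge)→52610, (E,nl)→152180 …(+1); best=5580 via (E,hash)
  {ABCD}: card=640; try (A,hash)→3540, (C,nl_idx)→4180, (C,hash)→4260, (C,merge)→4820, (A,merge)→6120, (B,hash)→6520 …(+4); best=3540 via (A,hash)
  {ABDE}: card=2400; try (E,hash)→4980, (E,merge)→5210, (A,hash)→5530, (B,hash)→12740, (A,merge)→18430, (E,nl)→26420 …(+3); best=4980 via (E,hash)
  {BCDE}: card=4800; try (E,hash)→5220, (C,hash)→6490, (E,merge)→7050, (C,nl_idx)→16810, (C,merge)→18970, (B,hash)→21700 …(+4); best=5220 via (E,hash)
  {ACDE}: card=30000; try (E,hash)→7800, (C,hash)→13300, (A,hash)→21300, (E,merge)→28750, (C,nl_idx)→86620, (C,merge)→110080 …(+4); best=7800 via (E,hash)
  {ABCDE}: card=9600; try (E,hash)→6580, (C,hash)→9060, (A,hash)→10740, (E,merge)→11930, (C,nl_idx)→31380, (C,merge)→37140 …(+7); best=6580 via (E,hash)

cost=6580; order=D,B,C,A,E; methods=hash,nl_idx,hash,hash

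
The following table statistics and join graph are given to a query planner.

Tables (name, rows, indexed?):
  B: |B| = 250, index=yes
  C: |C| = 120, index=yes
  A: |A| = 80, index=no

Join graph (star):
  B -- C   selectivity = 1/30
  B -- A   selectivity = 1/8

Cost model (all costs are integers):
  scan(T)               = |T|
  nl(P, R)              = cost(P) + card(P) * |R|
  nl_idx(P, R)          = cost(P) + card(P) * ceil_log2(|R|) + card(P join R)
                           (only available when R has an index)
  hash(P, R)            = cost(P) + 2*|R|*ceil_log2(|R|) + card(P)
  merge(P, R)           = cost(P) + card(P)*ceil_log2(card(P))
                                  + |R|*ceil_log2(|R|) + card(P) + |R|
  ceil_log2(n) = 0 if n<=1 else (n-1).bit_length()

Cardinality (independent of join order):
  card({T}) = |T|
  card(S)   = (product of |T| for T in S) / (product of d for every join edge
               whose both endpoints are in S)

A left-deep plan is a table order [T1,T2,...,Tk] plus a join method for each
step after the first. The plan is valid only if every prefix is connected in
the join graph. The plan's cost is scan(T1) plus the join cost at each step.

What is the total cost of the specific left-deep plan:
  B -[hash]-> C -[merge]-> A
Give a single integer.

13820

step 1: scan B: cost=250, card=250
step 2: join C via hash
    card(P join C) = 250*120/(30) = 1000
    cost = 250 + 2*120*7 + 250 = 2180
step 3: join A via merge
    card(P join A) = 1000*80/(8) = 10000
    cost = 2180 + 1000*10 + 80*7 + 1000 + 80 = 13820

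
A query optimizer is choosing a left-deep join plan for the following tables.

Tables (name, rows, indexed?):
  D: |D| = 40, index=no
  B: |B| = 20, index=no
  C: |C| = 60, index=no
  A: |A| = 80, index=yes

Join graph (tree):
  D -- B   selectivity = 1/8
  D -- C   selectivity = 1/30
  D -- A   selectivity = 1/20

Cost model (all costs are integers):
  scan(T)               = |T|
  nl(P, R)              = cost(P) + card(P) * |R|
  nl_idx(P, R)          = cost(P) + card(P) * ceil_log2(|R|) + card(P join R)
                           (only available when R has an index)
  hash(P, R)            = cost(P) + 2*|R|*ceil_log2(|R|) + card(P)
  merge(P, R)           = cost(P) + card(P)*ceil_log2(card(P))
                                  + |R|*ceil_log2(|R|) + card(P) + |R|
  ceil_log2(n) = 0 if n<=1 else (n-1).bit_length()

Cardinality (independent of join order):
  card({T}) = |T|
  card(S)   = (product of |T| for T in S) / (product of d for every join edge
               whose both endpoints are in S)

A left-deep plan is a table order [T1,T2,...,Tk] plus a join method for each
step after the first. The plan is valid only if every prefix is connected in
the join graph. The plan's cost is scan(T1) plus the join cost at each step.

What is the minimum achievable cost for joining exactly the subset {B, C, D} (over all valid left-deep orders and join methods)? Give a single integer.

Selinger DP over subsets of {B,C,D}:
  {D}: scan cost=40, card=40
  {B}: scan cost=20, card=20
  {C}: scan cost=60, card=60
  {BD}: card=100; try (B,hash)→280, (D,merge)→420, (B,merge)→440, (D,hash)→520, (D,nl)→820, (B,nl)→840; best=280 via (B,hash)
  {CD}: card=80; try (D,hash)→600, (C,merge)→740, (D,merge)→760, (C,hash)→800, (C,nl)→2440, (D,nl)→2460; best=600 via (D,hash)
  {BCD}: card=200; try (B,hash)→880, (C,hash)→1100, (B,merge)→1360, (C,merge)→1500, (B,nl)→2200, (C,nl)→6280; best=880 via (B,hash)

880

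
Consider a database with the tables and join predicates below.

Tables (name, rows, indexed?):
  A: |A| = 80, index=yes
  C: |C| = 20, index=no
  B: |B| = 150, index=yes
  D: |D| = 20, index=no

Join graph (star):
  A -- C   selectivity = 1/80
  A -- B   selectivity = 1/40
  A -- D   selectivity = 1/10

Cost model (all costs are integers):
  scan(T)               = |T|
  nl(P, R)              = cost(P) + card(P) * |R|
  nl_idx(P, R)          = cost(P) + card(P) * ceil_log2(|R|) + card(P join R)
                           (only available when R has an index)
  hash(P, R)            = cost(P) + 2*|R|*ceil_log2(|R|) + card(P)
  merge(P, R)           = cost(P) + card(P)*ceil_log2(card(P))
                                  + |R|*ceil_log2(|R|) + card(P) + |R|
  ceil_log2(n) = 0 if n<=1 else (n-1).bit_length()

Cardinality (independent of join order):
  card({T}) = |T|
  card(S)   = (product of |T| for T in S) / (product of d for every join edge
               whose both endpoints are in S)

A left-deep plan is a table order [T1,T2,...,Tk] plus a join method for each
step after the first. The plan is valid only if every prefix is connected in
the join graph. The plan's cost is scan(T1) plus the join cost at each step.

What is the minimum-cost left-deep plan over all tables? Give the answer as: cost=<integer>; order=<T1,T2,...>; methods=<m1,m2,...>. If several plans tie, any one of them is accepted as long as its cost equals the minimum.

Selinger DP (subsets sized 1..n):
  {A}: scan cost=80, card=80
  {C}: scan cost=20, card=20
  {B}: scan cost=150, card=150
  {D}: scan cost=20, card=20
  {AC}: card=20; try (A,nl_idx)→180, (C,hash)→360, (A,merge)→780, (C,merge)→840, (A,hash)→1160, (A,nl)→1620 …(+1); best=180 via (A,nl_idx)
  {AB}: card=300; try (B,nl_idx)→1020, (A,hash)→1420, (A,nl_idx)→1500, (B,merge)→2070, (A,merge)→2140, (B,hash)→2560 …(+2); best=1020 via (B,nl_idx)
  {AD}: card=160; try (A,nl_idx)→320, (D,hash)→360, (A,merge)→780, (D,merge)→840, (A,hash)→1160, (A,nl)→1620 …(+1); best=320 via (A,nl_idx)
  {ABC}: card=75; try (B,nl_idx)→415, (C,hash)→1520, (B,merge)→1650, (B,hash)→2600, (B,nl)→3180, (C,merge)→4140 …(+1); best=415 via (B,nl_idx)
  {ACD}: card=40; try (D,hash)→400, (D,merge)→420, (D,nl)→580, (C,hash)→680, (C,merge)→1880, (C,nl)→3520; best=400 via (D,hash)
  {ABD}: card=600; try (D,hash)→1520, (B,nl_idx)→2200, (B,hash)→2880, (B,merge)→3110, (D,merge)→4140, (D,nl)→7020 …(+1); best=1520 via (D,hash)
  {ABCD}: card=150; try (D,hash)→690, (B,nl_idx)→870, (D,merge)→1135, (D,nl)→1915, (B,merge)→2030, (C,hash)→2320 …(+4); best=690 via (D,hash)

cost=690; order=C,A,B,D; methods=nl_idx,nl_idx,hash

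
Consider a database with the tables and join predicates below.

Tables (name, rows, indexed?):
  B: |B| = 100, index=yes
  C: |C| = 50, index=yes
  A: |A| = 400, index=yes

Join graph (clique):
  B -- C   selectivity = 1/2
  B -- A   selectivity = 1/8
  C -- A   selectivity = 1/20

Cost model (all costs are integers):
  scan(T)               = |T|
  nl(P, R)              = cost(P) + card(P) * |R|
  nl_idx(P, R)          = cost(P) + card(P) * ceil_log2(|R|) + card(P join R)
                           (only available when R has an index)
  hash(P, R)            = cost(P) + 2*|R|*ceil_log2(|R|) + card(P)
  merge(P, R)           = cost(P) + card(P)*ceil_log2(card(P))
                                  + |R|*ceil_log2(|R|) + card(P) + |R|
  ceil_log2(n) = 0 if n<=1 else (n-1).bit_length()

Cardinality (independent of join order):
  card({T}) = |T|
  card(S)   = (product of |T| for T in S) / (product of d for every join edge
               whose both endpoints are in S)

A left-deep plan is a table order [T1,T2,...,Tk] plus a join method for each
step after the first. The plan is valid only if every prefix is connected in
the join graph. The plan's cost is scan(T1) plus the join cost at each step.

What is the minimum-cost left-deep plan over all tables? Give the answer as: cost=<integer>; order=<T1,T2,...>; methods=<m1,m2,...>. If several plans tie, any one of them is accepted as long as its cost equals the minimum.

cost=3800; order=A,C,B; methods=hash,hash

Selinger DP (subsets sized 1..n):
  {B}: scan cost=100, card=100
  {C}: scan cost=50, card=50
  {A}: scan cost=400, card=400
  {BC}: card=2500; try (C,hash)→800, (B,merge)→1200, (C,merge)→1250, (B,hash)→1500, (B,nl_idx)→2900, (C,nl_idx)→3200 …(+2); best=800 via (C,hash)
  {AB}: card=5000; try (B,hash)→2200, (A,merge)→4900, (B,merge)→5200, (A,nl_idx)→6000, (A,hash)→7400, (B,nl_idx)→8200 …(+2); best=2200 via (B,hash)
  {AC}: card=1000; try (C,hash)→1400, (A,nl_idx)→1500, (C,nl_idx)→3800, (A,merge)→4400, (C,merge)→4750, (A,hash)→7300 …(+2); best=1400 via (C,hash)
  {ABC}: card=6250; try (B,hash)→3800, (C,hash)→7800, (A,hash)→10500, (B,merge)→13200, (B,nl_idx)→14650, (A,nl_idx)→29550 …(+6); best=3800 via (B,hash)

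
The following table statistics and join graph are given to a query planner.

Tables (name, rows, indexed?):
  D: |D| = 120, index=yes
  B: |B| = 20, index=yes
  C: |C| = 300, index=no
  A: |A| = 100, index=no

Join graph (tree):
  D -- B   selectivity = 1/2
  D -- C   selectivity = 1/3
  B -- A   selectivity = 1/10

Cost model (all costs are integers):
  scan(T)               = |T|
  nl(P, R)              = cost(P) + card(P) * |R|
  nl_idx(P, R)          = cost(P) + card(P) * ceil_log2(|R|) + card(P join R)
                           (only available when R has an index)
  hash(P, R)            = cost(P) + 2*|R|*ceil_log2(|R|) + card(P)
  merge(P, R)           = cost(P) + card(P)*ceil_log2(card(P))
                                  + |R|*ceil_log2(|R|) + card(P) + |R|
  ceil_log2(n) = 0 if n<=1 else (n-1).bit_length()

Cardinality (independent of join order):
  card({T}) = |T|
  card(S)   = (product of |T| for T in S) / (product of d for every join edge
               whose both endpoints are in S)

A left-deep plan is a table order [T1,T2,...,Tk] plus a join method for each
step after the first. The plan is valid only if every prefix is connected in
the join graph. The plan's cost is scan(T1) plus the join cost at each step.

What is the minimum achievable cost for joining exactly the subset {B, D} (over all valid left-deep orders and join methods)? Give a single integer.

Selinger DP over subsets of {B,D}:
  {D}: scan cost=120, card=120
  {B}: scan cost=20, card=20
  {BD}: card=1200; try (B,hash)→440, (D,merge)→1100, (B,merge)→1200, (D,nl_idx)→1360, (D,hash)→1720, (B,nl_idx)→1920 …(+2); best=440 via (B,hash)

440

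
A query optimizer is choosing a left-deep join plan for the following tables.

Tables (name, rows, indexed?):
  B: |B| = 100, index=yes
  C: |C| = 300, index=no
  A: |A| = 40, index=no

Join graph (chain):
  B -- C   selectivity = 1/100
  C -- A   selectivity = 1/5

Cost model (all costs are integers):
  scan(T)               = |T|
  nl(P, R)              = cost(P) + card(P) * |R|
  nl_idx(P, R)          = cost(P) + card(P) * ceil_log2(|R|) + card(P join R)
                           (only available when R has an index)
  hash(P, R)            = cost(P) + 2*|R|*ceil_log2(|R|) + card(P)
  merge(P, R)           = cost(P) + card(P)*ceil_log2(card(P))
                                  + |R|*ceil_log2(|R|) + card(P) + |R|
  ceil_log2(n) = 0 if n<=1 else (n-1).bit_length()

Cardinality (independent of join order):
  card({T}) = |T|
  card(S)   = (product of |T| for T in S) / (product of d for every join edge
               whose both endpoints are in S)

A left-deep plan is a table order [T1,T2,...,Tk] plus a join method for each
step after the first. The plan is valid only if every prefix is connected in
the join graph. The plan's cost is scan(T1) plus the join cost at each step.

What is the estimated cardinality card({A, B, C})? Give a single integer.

Tables in S: A(40), B(100), C(300)
Edges inside S: B-C(d=100), C-A(d=5)
numerator = 40 * 100 * 300 = 1200000
denominator = 100 * 5 = 500
card(S) = 1200000 / 500 = 2400

2400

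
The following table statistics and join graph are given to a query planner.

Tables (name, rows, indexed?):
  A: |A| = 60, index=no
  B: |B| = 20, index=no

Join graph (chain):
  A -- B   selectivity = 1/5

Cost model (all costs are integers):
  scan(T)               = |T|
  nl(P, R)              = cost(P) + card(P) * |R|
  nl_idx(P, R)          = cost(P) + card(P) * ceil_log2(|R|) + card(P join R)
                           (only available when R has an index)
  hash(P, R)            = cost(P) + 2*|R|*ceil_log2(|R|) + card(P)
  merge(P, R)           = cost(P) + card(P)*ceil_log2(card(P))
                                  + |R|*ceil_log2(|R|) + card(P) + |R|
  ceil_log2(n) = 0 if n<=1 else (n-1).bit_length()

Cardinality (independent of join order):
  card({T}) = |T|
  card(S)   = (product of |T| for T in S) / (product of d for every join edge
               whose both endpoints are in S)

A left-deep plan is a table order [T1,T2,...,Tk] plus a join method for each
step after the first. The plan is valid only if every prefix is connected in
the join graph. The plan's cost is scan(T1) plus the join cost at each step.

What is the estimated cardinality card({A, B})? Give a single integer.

240

Tables in S: A(60), B(20)
Edges inside S: A-B(d=5)
numerator = 60 * 20 = 1200
denominator = 5 = 5
card(S) = 1200 / 5 = 240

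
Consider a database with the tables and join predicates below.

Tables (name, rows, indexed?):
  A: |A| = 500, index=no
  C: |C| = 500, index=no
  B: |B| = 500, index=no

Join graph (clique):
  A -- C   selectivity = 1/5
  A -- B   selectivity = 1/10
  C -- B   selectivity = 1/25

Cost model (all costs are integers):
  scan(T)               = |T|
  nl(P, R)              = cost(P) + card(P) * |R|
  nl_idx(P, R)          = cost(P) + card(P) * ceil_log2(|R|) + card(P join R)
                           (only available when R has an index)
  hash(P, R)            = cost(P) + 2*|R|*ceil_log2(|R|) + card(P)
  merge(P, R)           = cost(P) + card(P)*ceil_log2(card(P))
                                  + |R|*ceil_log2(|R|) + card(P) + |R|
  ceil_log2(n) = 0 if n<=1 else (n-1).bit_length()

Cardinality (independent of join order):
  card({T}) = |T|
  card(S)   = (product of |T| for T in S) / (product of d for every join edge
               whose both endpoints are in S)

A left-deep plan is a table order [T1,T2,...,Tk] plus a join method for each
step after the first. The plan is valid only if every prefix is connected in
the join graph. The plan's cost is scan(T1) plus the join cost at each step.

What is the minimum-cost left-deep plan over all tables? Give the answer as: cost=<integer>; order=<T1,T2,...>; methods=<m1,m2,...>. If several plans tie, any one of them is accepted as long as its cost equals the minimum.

Selinger DP (subsets sized 1..n):
  {A}: scan cost=500, card=500
  {C}: scan cost=500, card=500
  {B}: scan cost=500, card=500
  {AC}: card=50000; try (C,hash)→10000, (A,hash)→10000, (C,merge)→10500, (A,merge)→10500, (C,nl)→250500, (A,nl)→250500; best=10000 via (C,hash)
  {AB}: card=25000; try (B,hash)→10000, (A,hash)→10000, (B,merge)→10500, (A,merge)→10500, (B,nl)→250500, (A,nl)→250500; best=10000 via (B,hash)
  {BC}: card=10000; try (C,hash)→10000, (B,hash)→10000, (C,merge)→10500, (B,merge)→10500, (C,nl)→250500, (B,nl)→250500; best=10000 via (C,hash)
  {ABC}: card=100000; try (A,hash)→29000, (C,hash)→44000, (B,hash)→69000, (A,merge)→165000, (C,merge)→415000, (B,merge)→865000 …(+3); best=29000 via (A,hash)

cost=29000; order=B,C,A; methods=hash,hash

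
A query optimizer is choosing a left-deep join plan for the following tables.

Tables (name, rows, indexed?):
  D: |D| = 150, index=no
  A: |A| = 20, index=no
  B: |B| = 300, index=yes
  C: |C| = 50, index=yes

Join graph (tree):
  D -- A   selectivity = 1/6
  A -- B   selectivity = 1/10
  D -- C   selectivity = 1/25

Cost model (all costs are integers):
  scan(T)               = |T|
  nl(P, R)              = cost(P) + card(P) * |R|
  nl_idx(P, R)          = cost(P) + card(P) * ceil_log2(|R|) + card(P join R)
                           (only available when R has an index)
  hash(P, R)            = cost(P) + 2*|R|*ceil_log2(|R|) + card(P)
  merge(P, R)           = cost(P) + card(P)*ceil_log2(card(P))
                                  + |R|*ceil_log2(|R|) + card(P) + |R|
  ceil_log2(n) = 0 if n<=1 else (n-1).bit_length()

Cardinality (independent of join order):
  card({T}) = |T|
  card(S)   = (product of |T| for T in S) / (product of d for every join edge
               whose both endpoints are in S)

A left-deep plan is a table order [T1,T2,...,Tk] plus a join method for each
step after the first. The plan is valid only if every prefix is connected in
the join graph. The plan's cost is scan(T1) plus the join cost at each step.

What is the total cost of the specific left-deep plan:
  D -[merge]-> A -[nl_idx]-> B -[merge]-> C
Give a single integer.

step 1: scan D: cost=150, card=150
step 2: join A via merge
    card(P join A) = 150*20/(6) = 500
    cost = 150 + 150*8 + 20*5 + 150 + 20 = 1620
step 3: join B via nl_idx
    card(P join B) = 500*300/(10) = 15000
    cost = 1620 + 500*9 + 15000 = 21120
step 4: join C via merge
    card(P join C) = 15000*50/(25) = 30000
    cost = 21120 + 15000*14 + 50*6 + 15000 + 50 = 246470

246470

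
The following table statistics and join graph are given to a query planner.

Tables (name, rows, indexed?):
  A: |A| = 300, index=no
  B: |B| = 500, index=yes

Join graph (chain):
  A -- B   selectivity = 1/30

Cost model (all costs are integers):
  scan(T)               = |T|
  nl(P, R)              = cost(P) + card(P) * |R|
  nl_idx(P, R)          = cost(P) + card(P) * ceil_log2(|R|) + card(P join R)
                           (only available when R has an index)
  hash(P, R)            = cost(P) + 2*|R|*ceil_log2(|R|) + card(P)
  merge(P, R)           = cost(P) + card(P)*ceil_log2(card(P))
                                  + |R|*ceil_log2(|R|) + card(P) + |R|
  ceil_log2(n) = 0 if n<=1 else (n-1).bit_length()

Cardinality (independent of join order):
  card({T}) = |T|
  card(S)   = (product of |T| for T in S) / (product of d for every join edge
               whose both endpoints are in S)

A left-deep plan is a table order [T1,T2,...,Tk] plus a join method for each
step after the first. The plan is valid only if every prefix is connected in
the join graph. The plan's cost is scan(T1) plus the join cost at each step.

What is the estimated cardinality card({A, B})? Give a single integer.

Tables in S: A(300), B(500)
Edges inside S: A-B(d=30)
numerator = 300 * 500 = 150000
denominator = 30 = 30
card(S) = 150000 / 30 = 5000

5000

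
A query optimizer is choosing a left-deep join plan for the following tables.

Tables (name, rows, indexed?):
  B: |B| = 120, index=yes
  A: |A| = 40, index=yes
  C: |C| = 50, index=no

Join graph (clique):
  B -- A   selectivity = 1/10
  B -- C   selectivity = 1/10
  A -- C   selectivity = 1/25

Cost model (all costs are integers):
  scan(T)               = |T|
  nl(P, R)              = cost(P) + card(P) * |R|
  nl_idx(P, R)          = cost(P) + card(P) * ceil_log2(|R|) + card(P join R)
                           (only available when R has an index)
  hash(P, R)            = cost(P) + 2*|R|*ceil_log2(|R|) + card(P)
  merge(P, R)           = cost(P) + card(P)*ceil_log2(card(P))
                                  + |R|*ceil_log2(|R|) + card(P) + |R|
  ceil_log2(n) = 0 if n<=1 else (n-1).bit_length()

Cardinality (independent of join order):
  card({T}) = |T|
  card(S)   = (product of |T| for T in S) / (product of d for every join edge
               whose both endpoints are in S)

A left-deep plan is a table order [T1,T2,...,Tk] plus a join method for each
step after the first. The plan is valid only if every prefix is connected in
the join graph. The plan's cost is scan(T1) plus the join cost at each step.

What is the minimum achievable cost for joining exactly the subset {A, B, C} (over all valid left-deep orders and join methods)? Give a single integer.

Selinger DP over subsets of {A,B,C}:
  {B}: scan cost=120, card=120
  {A}: scan cost=40, card=40
  {C}: scan cost=50, card=50
  {AB}: card=480; try (A,hash)→720, (B,nl_idx)→800, (B,merge)→1280, (A,nl_idx)→1320, (A,merge)→1360, (B,hash)→1760 …(+2); best=720 via (A,hash)
  {BC}: card=600; try (C,hash)→840, (B,nl_idx)→1000, (B,merge)→1360, (C,merge)→1430, (B,hash)→1780, (B,nl)→6050 …(+1); best=840 via (C,hash)
  {AC}: card=80; try (A,nl_idx)→430, (A,hash)→580, (C,merge)→670, (C,hash)→680, (A,merge)→680, (C,nl)→2040 …(+1); best=430 via (A,nl_idx)
  {ABC}: card=96; try (B,nl_idx)→1086, (C,hash)→1800, (A,hash)→1920, (B,merge)→2030, (B,hash)→2190, (A,nl_idx)→4536 …(+5); best=1086 via (B,nl_idx)

1086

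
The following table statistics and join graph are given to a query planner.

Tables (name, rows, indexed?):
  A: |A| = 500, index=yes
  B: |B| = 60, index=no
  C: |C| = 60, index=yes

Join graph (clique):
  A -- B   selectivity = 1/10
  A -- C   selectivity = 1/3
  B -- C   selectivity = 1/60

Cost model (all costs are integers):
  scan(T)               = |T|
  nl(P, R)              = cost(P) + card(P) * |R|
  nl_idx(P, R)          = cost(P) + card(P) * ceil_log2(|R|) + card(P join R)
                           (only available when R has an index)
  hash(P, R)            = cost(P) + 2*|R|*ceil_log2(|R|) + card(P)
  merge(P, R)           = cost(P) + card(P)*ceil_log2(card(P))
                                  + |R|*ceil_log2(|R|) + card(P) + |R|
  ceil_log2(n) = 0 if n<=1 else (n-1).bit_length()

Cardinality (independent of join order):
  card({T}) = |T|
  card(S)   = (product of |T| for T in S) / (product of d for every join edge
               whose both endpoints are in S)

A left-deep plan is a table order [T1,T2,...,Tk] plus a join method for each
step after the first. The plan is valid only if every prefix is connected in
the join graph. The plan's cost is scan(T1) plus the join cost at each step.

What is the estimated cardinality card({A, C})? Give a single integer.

10000

Tables in S: A(500), C(60)
Edges inside S: A-C(d=3)
numerator = 500 * 60 = 30000
denominator = 3 = 3
card(S) = 30000 / 3 = 10000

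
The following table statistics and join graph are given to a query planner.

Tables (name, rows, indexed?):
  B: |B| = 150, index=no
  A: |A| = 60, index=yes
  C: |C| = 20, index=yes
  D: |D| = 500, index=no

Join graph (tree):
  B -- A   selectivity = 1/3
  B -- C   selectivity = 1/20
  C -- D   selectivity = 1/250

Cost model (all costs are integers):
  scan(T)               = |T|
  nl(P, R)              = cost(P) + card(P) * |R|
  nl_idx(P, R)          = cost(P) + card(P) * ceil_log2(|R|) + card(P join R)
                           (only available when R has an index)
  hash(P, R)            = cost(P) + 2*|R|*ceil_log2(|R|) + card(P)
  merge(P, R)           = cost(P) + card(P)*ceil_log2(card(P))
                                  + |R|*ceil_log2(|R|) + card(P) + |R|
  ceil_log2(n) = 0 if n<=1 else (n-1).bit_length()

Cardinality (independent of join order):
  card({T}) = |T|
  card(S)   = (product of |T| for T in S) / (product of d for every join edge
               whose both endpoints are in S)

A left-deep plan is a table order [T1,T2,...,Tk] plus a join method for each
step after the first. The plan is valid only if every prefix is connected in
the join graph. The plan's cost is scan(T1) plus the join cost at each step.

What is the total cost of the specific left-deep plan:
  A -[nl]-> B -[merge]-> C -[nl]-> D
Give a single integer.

1548180

step 1: scan A: cost=60, card=60
step 2: join B via nl
    card(P join B) = 60*150/(3) = 3000
    cost = 60 + 60*150 = 9060
step 3: join C via merge
    card(P join C) = 3000*20/(20) = 3000
    cost = 9060 + 3000*12 + 20*5 + 3000 + 20 = 48180
step 4: join D via nl
    card(P join D) = 3000*500/(250) = 6000
    cost = 48180 + 3000*500 = 1548180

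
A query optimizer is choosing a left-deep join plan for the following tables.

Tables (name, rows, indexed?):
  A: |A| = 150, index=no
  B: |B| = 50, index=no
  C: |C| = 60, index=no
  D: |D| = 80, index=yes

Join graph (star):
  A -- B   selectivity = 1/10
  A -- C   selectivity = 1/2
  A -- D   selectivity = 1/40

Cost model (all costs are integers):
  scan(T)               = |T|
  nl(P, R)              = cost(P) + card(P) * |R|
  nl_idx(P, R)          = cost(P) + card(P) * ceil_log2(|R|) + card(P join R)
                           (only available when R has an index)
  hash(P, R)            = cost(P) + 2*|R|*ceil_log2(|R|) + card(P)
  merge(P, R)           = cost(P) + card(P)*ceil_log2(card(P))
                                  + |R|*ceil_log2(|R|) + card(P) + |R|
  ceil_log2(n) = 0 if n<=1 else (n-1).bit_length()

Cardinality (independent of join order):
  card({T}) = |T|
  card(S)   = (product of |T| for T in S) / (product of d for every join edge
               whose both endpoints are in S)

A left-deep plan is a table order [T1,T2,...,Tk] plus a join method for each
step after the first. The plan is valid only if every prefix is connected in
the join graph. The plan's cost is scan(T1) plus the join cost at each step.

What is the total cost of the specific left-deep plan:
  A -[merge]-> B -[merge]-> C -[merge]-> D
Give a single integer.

step 1: scan A: cost=150, card=150
step 2: join B via merge
    card(P join B) = 150*50/(10) = 750
    cost = 150 + 150*8 + 50*6 + 150 + 50 = 1850
step 3: join C via merge
    card(P join C) = 750*60/(2) = 22500
    cost = 1850 + 750*10 + 60*6 + 750 + 60 = 10520
step 4: join D via merge
    card(P join D) = 22500*80/(40) = 45000
    cost = 10520 + 22500*15 + 80*7 + 22500 + 80 = 371160

371160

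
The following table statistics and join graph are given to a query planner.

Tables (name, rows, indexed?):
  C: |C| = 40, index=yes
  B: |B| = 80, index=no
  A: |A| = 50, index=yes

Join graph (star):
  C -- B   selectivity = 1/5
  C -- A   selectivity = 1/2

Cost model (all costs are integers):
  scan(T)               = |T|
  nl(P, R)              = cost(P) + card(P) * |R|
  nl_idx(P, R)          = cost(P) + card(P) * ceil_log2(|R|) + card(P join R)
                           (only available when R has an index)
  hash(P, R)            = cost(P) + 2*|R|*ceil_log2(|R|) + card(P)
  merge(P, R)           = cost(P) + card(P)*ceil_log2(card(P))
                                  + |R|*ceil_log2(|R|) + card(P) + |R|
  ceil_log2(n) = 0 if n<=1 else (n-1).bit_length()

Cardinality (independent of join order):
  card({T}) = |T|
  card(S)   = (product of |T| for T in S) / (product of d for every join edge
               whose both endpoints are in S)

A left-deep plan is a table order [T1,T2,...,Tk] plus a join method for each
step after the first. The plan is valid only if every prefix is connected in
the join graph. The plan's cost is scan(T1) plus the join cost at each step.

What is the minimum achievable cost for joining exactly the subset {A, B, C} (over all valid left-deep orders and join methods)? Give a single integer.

Selinger DP over subsets of {A,B,C}:
  {C}: scan cost=40, card=40
  {B}: scan cost=80, card=80
  {A}: scan cost=50, card=50
  {BC}: card=640; try (C,hash)→640, (B,merge)→960, (C,merge)→1000, (C,nl_idx)→1200, (B,hash)→1200, (B,nl)→3240 …(+1); best=640 via (C,hash)
  {AC}: card=1000; try (C,hash)→580, (A,merge)→670, (C,merge)→680, (A,hash)→680, (A,nl_idx)→1280, (C,nl_idx)→1350 …(+2); best=580 via (C,hash)
  {ABC}: card=16000; try (A,hash)→1880, (B,hash)→2700, (A,merge)→8030, (B,merge)→12220, (A,nl_idx)→20480, (A,nl)→32640 …(+1); best=1880 via (A,hash)

1880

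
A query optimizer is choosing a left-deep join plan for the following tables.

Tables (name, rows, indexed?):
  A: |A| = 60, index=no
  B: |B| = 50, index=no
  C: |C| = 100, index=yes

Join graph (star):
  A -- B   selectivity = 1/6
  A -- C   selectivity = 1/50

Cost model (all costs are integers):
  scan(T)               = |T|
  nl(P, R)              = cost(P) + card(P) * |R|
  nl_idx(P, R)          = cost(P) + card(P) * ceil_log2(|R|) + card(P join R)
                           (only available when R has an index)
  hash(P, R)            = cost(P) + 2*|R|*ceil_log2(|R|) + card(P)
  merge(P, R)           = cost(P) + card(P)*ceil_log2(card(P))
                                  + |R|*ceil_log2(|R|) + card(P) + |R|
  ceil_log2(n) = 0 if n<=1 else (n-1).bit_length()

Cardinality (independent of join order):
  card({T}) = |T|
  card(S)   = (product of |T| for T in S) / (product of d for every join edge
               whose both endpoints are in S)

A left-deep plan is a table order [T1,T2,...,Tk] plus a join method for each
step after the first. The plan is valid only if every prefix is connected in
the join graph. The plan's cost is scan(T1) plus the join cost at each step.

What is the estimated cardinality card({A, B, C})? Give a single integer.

Tables in S: A(60), B(50), C(100)
Edges inside S: A-B(d=6), A-C(d=50)
numerator = 60 * 50 * 100 = 300000
denominator = 6 * 50 = 300
card(S) = 300000 / 300 = 1000

1000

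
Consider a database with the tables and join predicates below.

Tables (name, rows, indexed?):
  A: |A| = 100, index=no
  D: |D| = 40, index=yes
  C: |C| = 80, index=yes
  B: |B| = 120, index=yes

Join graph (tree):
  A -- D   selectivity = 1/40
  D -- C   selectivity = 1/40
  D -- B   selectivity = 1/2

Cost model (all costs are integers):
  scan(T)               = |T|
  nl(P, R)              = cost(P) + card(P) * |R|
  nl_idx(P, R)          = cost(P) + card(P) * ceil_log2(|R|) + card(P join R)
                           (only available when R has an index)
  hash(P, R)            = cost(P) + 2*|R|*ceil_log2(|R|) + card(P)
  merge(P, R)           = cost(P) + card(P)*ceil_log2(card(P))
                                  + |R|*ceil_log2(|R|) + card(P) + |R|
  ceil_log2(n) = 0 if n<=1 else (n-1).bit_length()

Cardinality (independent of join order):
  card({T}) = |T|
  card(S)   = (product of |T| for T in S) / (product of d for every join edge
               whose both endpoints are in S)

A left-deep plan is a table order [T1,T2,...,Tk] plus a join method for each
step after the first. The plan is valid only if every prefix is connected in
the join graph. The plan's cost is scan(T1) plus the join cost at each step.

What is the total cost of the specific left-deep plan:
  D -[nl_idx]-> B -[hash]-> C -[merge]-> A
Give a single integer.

step 1: scan D: cost=40, card=40
step 2: join B via nl_idx
    card(P join B) = 40*120/(2) = 2400
    cost = 40 + 40*7 + 2400 = 2720
step 3: join C via hash
    card(P join C) = 2400*80/(40) = 4800
    cost = 2720 + 2*80*7 + 2400 = 6240
step 4: join A via merge
    card(P join A) = 4800*100/(40) = 12000
    cost = 6240 + 4800*13 + 100*7 + 4800 + 100 = 74240

74240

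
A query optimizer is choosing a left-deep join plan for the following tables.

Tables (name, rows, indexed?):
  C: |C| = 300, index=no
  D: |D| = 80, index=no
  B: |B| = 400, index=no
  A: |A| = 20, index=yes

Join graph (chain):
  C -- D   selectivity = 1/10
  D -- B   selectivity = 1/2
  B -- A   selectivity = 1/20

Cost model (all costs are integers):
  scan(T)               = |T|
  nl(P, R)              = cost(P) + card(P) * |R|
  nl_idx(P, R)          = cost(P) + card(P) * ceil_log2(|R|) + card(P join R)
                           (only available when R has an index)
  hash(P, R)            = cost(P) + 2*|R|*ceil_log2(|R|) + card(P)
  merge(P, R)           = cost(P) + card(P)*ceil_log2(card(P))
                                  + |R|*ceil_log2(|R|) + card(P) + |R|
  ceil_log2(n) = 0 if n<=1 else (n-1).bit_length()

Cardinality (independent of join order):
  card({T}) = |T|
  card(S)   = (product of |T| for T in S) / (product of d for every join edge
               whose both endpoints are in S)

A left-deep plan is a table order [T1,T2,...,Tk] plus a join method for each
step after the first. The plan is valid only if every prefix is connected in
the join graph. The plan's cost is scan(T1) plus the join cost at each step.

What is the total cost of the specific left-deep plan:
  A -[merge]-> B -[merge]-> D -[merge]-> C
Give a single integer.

251780

step 1: scan A: cost=20, card=20
step 2: join B via merge
    card(P join B) = 20*400/(20) = 400
    cost = 20 + 20*5 + 400*9 + 20 + 400 = 4140
step 3: join D via merge
    card(P join D) = 400*80/(2) = 16000
    cost = 4140 + 400*9 + 80*7 + 400 + 80 = 8780
step 4: join C via merge
    card(P join C) = 16000*300/(10) = 480000
    cost = 8780 + 16000*14 + 300*9 + 16000 + 300 = 251780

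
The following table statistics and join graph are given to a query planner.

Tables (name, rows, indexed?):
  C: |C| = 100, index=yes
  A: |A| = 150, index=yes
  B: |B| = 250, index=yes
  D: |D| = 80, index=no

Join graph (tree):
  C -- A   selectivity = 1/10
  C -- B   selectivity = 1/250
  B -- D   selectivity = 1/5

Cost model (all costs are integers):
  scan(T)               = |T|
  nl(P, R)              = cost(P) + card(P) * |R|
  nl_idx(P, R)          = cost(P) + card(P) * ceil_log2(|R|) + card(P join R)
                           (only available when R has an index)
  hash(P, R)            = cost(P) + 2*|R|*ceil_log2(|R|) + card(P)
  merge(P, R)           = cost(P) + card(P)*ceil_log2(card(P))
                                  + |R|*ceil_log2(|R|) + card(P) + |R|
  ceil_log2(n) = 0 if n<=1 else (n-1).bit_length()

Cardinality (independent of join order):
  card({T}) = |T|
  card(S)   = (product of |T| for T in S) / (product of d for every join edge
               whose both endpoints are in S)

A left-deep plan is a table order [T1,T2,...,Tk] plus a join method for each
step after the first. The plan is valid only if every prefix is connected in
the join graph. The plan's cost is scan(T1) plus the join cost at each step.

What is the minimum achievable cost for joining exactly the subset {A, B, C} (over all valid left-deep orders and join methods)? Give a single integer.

Selinger DP over subsets of {A,B,C}:
  {C}: scan cost=100, card=100
  {A}: scan cost=150, card=150
  {B}: scan cost=250, card=250
  {AC}: card=1500; try (C,hash)→1700, (A,merge)→2250, (C,merge)→2300, (A,nl_idx)→2400, (A,hash)→2600, (C,nl_idx)→2700 …(+2); best=1700 via (C,hash)
  {BC}: card=100; try (B,nl_idx)→1000, (C,hash)→1900, (C,nl_idx)→2100, (B,merge)→3150, (C,merge)→3300, (B,hash)→4200 …(+2); best=1000 via (B,nl_idx)
  {ABC}: card=1500; try (A,merge)→3150, (A,nl_idx)→3300, (A,hash)→3500, (B,hash)→7200, (B,nl_idx)→15200, (A,nl)→16000 …(+2); best=3150 via (A,merge)

3150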